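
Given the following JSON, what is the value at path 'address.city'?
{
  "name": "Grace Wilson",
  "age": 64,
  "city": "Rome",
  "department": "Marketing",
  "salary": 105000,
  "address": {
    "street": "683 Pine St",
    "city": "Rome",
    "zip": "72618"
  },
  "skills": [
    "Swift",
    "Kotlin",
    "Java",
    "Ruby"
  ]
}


Query: address.city
Path: address -> city
Value: Rome

Rome


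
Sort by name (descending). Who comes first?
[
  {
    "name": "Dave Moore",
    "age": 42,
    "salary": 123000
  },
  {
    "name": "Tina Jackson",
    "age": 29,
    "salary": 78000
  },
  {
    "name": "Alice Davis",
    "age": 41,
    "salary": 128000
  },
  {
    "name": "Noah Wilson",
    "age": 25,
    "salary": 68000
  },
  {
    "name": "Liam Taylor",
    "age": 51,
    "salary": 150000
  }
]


Sort by: name (descending)

Sorted order:
  1. Tina Jackson (name = Tina Jackson)
  2. Noah Wilson (name = Noah Wilson)
  3. Liam Taylor (name = Liam Taylor)
  4. Dave Moore (name = Dave Moore)
  5. Alice Davis (name = Alice Davis)

First: Tina Jackson

Tina Jackson


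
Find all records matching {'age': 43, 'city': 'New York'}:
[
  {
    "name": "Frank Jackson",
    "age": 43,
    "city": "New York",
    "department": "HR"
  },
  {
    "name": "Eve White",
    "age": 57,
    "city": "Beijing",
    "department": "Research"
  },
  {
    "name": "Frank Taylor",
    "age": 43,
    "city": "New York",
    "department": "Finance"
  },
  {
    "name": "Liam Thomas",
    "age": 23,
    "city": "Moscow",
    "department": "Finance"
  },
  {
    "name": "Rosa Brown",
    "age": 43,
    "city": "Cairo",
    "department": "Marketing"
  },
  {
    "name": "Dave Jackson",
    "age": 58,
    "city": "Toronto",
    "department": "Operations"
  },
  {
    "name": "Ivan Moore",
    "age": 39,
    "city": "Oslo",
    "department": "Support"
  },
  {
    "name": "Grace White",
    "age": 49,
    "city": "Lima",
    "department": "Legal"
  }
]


Search criteria: {'age': 43, 'city': 'New York'}

Checking 8 records:
  Frank Jackson: {age: 43, city: New York} <-- MATCH
  Eve White: {age: 57, city: Beijing}
  Frank Taylor: {age: 43, city: New York} <-- MATCH
  Liam Thomas: {age: 23, city: Moscow}
  Rosa Brown: {age: 43, city: Cairo}
  Dave Jackson: {age: 58, city: Toronto}
  Ivan Moore: {age: 39, city: Oslo}
  Grace White: {age: 49, city: Lima}

Matches: ["Frank Jackson", "Frank Taylor"]

["Frank Jackson", "Frank Taylor"]


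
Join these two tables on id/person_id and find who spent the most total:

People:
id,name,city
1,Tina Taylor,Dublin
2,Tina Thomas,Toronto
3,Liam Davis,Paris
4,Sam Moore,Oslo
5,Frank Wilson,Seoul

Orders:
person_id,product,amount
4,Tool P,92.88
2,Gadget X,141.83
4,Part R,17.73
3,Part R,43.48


Join on: people.id = orders.person_id

Joined rows:
  Sam Moore (Oslo) bought Tool P for $92.88
  Tina Thomas (Toronto) bought Gadget X for $141.83
  Sam Moore (Oslo) bought Part R for $17.73
  Liam Davis (Paris) bought Part R for $43.48

Total per person:
  Tina Thomas: $141.83
  Sam Moore: $110.61
  Liam Davis: $43.48

Top spender: Tina Thomas ($141.83)

Tina Thomas ($141.83)


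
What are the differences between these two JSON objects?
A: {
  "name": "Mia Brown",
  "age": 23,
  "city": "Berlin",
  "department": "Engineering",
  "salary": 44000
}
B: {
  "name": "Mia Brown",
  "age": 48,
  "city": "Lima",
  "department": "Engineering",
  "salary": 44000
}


Comparing each field (in key order):
  name: same
  age: DIFFERENT
  city: DIFFERENT
  department: same
  salary: same
Differences:
  age: 23 -> 48
  city: Berlin -> Lima

2 field(s) changed

2 changes: age, city


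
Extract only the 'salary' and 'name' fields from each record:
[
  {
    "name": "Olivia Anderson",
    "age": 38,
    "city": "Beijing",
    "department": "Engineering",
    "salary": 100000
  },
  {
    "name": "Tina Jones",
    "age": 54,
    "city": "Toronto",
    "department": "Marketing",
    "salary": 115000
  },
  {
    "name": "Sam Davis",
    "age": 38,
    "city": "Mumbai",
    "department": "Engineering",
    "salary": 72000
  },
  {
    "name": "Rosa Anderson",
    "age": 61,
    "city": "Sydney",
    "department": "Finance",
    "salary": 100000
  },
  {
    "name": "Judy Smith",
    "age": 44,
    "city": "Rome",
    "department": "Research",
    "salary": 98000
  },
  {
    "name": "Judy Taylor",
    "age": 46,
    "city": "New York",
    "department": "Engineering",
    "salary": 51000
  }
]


Original: 6 records with fields: name, age, city, department, salary
Keep: ['salary', 'name']
Drop: ['age', 'city', 'department']
Result: 6 records, 2 fields each

[
  {
    "salary": 100000,
    "name": "Olivia Anderson"
  },
  {
    "salary": 115000,
    "name": "Tina Jones"
  },
  {
    "salary": 72000,
    "name": "Sam Davis"
  },
  {
    "salary": 100000,
    "name": "Rosa Anderson"
  },
  {
    "salary": 98000,
    "name": "Judy Smith"
  },
  {
    "salary": 51000,
    "name": "Judy Taylor"
  }
]


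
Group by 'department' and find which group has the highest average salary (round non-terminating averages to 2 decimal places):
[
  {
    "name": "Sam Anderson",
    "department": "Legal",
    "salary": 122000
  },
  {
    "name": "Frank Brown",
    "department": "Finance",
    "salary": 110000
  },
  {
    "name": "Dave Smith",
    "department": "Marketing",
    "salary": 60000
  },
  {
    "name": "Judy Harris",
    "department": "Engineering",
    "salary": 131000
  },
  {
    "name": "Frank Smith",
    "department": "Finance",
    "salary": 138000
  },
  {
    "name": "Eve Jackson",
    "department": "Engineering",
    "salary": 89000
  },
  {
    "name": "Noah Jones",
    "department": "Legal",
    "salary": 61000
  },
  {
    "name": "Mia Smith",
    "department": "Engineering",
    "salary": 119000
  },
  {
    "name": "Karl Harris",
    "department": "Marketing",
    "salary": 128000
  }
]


Group by: department

Groups:
  Engineering: 3 people, avg salary = 339000/3 = $113000
  Finance: 2 people, avg salary = 248000/2 = $124000
  Legal: 2 people, avg salary = 183000/2 = $91500
  Marketing: 2 people, avg salary = 188000/2 = $94000

Highest average salary: Finance ($124000)

Finance ($124000)


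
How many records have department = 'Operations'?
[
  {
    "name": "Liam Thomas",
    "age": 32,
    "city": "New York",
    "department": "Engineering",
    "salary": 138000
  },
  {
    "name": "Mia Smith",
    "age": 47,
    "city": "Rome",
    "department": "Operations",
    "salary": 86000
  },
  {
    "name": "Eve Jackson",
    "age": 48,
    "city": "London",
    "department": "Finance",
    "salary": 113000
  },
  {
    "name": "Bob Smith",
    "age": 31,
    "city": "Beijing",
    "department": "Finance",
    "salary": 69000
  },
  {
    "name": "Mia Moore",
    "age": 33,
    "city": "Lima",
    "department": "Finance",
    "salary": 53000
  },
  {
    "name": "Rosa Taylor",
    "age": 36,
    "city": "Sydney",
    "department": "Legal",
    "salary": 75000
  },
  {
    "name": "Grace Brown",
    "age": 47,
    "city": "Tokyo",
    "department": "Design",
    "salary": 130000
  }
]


Data: 7 records
Condition: department = 'Operations'

Checking each record:
  Liam Thomas: Engineering
  Mia Smith: Operations MATCH
  Eve Jackson: Finance
  Bob Smith: Finance
  Mia Moore: Finance
  Rosa Taylor: Legal
  Grace Brown: Design

Count: 1

1


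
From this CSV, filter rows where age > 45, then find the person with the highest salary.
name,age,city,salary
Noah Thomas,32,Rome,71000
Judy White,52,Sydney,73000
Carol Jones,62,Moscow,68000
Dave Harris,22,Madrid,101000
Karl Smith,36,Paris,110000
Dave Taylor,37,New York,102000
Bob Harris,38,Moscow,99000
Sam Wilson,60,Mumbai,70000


Filter: age > 45
Sort by: salary (descending)

Filtered records (3):
  Judy White, age 52, salary $73000
  Sam Wilson, age 60, salary $70000
  Carol Jones, age 62, salary $68000

Highest salary: Judy White ($73000)

Judy White


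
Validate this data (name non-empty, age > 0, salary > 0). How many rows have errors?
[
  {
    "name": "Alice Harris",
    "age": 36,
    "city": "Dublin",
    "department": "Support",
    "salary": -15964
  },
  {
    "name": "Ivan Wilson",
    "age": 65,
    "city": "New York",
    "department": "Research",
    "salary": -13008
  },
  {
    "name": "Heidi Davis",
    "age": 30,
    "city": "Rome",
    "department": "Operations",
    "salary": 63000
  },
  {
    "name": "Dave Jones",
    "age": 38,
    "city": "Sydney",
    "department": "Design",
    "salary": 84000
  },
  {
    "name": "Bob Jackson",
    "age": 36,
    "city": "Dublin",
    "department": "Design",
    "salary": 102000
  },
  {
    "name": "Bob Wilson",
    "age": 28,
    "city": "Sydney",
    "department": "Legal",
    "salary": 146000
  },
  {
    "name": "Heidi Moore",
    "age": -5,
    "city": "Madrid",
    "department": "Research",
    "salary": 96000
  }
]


Validating 7 records:
Rules: name non-empty, age > 0, salary > 0

  Row 1 (Alice Harris): negative salary: -15964
  Row 2 (Ivan Wilson): negative salary: -13008
  Row 3 (Heidi Davis): OK
  Row 4 (Dave Jones): OK
  Row 5 (Bob Jackson): OK
  Row 6 (Bob Wilson): OK
  Row 7 (Heidi Moore): negative age: -5

Total errors: 3

3 errors


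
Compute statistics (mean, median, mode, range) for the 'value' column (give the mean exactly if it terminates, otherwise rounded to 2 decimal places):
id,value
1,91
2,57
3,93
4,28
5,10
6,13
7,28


Data: [91, 57, 93, 28, 10, 13, 28]
Count: 7
Sum: 320
Mean: 320/7 ≈ 45.71 (rounded to 2 decimal places)
Sorted: [10, 13, 28, 28, 57, 91, 93]
Median: 28.0
Mode: 28 (2 times)
Range: 93 - 10 = 83
Min: 10, Max: 93

mean≈45.71, median=28.0, mode=28, range=83


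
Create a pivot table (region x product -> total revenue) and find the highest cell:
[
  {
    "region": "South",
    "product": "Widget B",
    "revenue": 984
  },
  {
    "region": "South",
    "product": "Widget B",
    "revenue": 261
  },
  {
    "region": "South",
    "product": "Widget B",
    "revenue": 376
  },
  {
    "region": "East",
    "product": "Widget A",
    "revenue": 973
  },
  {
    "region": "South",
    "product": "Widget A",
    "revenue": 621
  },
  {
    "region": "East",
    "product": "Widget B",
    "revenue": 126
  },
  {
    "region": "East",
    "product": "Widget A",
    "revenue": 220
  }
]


Pivot: region (rows) x product (columns) -> total revenue

     Widget A      Widget B    
East          1193           126  
South          621          1621  

Highest: South / Widget B = $1621

South / Widget B = $1621


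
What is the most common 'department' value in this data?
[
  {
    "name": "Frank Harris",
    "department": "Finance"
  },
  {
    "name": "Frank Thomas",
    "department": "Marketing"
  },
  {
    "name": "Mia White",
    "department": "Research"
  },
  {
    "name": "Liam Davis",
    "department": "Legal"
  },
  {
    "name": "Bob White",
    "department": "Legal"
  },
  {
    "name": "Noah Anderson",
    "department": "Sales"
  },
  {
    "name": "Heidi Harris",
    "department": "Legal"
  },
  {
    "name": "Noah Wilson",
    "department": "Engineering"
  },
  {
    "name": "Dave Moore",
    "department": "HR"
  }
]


Counting 'department' values across 9 records:

  Legal: 3 ###
  Finance: 1 #
  Marketing: 1 #
  Research: 1 #
  Sales: 1 #
  Engineering: 1 #
  HR: 1 #

Most common: Legal (3 times)

Legal (3 times)


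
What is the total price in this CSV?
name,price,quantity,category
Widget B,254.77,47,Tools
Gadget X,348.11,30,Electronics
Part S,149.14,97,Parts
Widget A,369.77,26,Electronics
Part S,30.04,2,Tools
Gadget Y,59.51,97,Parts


Computing total price:
Values: [254.77, 348.11, 149.14, 369.77, 30.04, 59.51]
Sum = 1211.34

1211.34


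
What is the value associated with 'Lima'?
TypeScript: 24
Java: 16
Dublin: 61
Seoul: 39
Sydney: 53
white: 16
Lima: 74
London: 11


Looking up key 'Lima'
Value: 74

74


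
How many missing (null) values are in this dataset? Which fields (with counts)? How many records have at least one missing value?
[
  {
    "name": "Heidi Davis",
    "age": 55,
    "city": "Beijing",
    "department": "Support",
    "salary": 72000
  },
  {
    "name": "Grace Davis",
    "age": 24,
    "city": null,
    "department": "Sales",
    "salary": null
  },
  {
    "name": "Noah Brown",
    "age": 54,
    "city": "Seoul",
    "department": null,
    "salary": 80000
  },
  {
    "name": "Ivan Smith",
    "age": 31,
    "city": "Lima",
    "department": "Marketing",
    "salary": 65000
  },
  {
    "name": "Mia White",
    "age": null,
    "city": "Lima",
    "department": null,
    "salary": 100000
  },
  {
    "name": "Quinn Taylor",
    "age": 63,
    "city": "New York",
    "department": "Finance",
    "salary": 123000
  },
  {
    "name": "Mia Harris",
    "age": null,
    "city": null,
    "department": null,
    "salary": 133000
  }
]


Checking for missing (null) values in 7 records:

  Heidi Davis: complete
  Grace Davis: city, salary
  Noah Brown: department
  Ivan Smith: complete
  Mia White: age, department
  Quinn Taylor: complete
  Mia Harris: age, city, department

Per field:
  name: 0 missing
  age: 2 missing
  city: 2 missing
  department: 3 missing
  salary: 1 missing

Total missing values: 8
Records with any missing: 4

8 missing values (age: 2, city: 2, department: 3, salary: 1); 4 incomplete records


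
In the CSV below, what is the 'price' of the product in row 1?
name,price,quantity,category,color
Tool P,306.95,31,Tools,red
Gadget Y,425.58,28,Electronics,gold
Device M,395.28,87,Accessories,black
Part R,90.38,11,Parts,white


Query: Row 1 ('Tool P'), column 'price'
Value: 306.95

306.95


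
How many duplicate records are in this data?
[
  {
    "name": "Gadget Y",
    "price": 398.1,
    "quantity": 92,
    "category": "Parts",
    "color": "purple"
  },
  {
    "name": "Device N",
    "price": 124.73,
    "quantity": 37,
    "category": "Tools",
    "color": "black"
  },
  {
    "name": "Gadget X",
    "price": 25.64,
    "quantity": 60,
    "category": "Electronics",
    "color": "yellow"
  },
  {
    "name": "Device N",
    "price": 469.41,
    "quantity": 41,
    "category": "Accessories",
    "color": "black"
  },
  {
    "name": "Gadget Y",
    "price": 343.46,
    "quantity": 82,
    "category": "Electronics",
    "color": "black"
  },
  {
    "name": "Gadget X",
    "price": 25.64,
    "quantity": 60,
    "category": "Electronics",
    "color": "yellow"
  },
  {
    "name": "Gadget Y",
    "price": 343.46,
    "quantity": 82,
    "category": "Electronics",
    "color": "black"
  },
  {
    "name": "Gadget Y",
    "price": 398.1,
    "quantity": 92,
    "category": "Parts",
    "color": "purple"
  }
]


Checking 8 records for duplicates:

  Row 1: Gadget Y ($398.1, qty 92)
  Row 2: Device N ($124.73, qty 37)
  Row 3: Gadget X ($25.64, qty 60)
  Row 4: Device N ($469.41, qty 41)
  Row 5: Gadget Y ($343.46, qty 82)
  Row 6: Gadget X ($25.64, qty 60) <-- DUPLICATE
  Row 7: Gadget Y ($343.46, qty 82) <-- DUPLICATE
  Row 8: Gadget Y ($398.1, qty 92) <-- DUPLICATE

Duplicates found: 3
Unique records: 5

3 duplicates, 5 unique


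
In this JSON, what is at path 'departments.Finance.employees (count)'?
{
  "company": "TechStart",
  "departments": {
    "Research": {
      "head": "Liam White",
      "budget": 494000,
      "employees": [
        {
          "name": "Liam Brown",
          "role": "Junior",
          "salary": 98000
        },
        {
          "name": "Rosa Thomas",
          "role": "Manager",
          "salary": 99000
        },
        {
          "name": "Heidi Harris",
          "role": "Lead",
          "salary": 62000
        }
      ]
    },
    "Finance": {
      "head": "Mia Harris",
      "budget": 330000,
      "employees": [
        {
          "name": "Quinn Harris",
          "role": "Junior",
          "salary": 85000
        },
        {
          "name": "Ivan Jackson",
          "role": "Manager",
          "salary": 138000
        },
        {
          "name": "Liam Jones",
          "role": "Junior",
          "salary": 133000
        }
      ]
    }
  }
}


Path: departments.Finance.employees (count)

Navigate:
  -> departments
  -> Finance
  -> employees (array, length 3)

3


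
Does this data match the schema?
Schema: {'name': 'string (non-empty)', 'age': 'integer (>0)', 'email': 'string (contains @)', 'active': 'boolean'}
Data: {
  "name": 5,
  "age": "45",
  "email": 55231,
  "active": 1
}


Validating each field against schema:
  name: FAIL (5 is not a string)
  age: FAIL ("45" is not an integer)
  email: FAIL (55231 is not a string)
  active: FAIL (1 is not a boolean)

Result: INVALID (4 errors: name, age, email, active)

INVALID (4 errors: name, age, email, active)


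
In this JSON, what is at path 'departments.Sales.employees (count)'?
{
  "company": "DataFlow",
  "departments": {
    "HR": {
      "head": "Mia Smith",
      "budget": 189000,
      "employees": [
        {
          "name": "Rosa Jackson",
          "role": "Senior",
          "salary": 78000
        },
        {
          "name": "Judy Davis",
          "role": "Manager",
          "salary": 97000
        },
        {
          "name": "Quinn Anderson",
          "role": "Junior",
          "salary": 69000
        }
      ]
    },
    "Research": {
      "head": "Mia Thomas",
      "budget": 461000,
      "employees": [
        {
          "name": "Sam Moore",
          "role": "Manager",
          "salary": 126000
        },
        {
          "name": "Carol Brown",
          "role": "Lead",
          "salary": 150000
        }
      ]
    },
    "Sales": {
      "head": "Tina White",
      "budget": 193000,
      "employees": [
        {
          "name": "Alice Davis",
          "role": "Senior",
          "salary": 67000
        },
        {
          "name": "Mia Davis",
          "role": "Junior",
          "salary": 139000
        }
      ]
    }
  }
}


Path: departments.Sales.employees (count)

Navigate:
  -> departments
  -> Sales
  -> employees (array, length 2)

2


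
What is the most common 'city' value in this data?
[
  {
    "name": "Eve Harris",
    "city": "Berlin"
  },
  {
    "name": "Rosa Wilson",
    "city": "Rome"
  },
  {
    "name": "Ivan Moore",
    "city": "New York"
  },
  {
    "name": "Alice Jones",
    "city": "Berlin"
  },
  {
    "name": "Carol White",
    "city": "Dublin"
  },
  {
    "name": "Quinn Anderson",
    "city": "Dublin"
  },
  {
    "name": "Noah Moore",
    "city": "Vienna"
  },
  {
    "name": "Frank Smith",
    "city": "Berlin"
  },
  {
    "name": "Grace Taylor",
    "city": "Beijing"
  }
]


Counting 'city' values across 9 records:

  Berlin: 3 ###
  Dublin: 2 ##
  Rome: 1 #
  New York: 1 #
  Vienna: 1 #
  Beijing: 1 #

Most common: Berlin (3 times)

Berlin (3 times)


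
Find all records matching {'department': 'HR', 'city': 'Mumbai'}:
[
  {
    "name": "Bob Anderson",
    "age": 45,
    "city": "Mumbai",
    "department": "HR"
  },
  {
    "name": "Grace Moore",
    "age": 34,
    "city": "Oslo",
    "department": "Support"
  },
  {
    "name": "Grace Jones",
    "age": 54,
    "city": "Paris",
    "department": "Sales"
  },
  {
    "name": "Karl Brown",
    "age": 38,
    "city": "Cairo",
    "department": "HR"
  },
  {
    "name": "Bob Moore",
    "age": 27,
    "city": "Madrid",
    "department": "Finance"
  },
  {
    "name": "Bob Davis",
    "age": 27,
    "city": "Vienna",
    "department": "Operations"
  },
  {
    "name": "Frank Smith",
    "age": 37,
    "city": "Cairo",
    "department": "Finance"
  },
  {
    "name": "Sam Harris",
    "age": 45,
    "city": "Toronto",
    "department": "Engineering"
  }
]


Search criteria: {'department': 'HR', 'city': 'Mumbai'}

Checking 8 records:
  Bob Anderson: {department: HR, city: Mumbai} <-- MATCH
  Grace Moore: {department: Support, city: Oslo}
  Grace Jones: {department: Sales, city: Paris}
  Karl Brown: {department: HR, city: Cairo}
  Bob Moore: {department: Finance, city: Madrid}
  Bob Davis: {department: Operations, city: Vienna}
  Frank Smith: {department: Finance, city: Cairo}
  Sam Harris: {department: Engineering, city: Toronto}

Matches: ["Bob Anderson"]

["Bob Anderson"]


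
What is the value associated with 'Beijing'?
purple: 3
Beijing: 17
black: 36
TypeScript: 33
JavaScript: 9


Looking up key 'Beijing'
Value: 17

17


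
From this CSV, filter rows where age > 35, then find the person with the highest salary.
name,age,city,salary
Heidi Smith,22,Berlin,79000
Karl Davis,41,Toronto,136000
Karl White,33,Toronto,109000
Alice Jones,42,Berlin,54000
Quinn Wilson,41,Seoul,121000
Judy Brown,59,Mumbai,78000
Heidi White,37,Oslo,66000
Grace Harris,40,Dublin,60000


Filter: age > 35
Sort by: salary (descending)

Filtered records (6):
  Karl Davis, age 41, salary $136000
  Quinn Wilson, age 41, salary $121000
  Judy Brown, age 59, salary $78000
  Heidi White, age 37, salary $66000
  Grace Harris, age 40, salary $60000
  Alice Jones, age 42, salary $54000

Highest salary: Karl Davis ($136000)

Karl Davis


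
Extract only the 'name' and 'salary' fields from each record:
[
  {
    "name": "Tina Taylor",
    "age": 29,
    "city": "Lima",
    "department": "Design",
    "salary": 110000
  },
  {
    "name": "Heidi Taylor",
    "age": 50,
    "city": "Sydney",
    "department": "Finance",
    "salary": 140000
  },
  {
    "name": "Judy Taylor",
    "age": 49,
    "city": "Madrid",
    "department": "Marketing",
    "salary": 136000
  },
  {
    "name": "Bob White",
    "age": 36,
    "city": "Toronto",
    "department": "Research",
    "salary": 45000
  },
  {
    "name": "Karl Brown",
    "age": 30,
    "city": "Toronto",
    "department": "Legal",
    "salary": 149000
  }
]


Original: 5 records with fields: name, age, city, department, salary
Keep: ['name', 'salary']
Drop: ['age', 'city', 'department']
Result: 5 records, 2 fields each

[
  {
    "name": "Tina Taylor",
    "salary": 110000
  },
  {
    "name": "Heidi Taylor",
    "salary": 140000
  },
  {
    "name": "Judy Taylor",
    "salary": 136000
  },
  {
    "name": "Bob White",
    "salary": 45000
  },
  {
    "name": "Karl Brown",
    "salary": 149000
  }
]


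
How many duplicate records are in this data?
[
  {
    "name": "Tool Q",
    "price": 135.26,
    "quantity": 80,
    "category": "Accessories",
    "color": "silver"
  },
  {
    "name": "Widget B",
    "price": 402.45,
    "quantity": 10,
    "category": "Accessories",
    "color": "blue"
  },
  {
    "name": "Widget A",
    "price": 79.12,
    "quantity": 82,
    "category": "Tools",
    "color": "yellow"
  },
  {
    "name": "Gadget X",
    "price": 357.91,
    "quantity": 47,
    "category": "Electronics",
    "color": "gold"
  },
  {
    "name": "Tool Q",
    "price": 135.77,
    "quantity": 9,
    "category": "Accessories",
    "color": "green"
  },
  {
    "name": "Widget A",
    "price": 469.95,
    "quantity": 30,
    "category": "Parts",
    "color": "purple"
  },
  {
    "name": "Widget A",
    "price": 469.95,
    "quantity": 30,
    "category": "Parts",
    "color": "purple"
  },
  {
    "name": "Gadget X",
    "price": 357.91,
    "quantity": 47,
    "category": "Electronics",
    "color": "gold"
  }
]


Checking 8 records for duplicates:

  Row 1: Tool Q ($135.26, qty 80)
  Row 2: Widget B ($402.45, qty 10)
  Row 3: Widget A ($79.12, qty 82)
  Row 4: Gadget X ($357.91, qty 47)
  Row 5: Tool Q ($135.77, qty 9)
  Row 6: Widget A ($469.95, qty 30)
  Row 7: Widget A ($469.95, qty 30) <-- DUPLICATE
  Row 8: Gadget X ($357.91, qty 47) <-- DUPLICATE

Duplicates found: 2
Unique records: 6

2 duplicates, 6 unique


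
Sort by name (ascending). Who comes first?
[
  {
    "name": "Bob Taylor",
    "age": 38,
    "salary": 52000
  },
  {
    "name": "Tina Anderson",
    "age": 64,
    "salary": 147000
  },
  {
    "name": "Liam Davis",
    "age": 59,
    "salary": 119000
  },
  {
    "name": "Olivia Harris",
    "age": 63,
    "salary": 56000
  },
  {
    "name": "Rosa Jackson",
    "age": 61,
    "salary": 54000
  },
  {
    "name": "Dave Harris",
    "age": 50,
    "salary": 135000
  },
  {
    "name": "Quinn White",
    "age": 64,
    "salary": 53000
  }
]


Sort by: name (ascending)

Sorted order:
  1. Bob Taylor (name = Bob Taylor)
  2. Dave Harris (name = Dave Harris)
  3. Liam Davis (name = Liam Davis)
  4. Olivia Harris (name = Olivia Harris)
  5. Quinn White (name = Quinn White)
  6. Rosa Jackson (name = Rosa Jackson)
  7. Tina Anderson (name = Tina Anderson)

First: Bob Taylor

Bob Taylor


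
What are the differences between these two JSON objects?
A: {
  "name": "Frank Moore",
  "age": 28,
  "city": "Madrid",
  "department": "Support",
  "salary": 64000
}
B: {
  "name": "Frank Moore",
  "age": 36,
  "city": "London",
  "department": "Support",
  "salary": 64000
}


Comparing each field (in key order):
  name: same
  age: DIFFERENT
  city: DIFFERENT
  department: same
  salary: same
Differences:
  age: 28 -> 36
  city: Madrid -> London

2 field(s) changed

2 changes: age, city


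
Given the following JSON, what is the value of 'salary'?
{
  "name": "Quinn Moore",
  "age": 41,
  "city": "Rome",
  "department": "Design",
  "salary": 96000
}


Looking up field 'salary'
Value: 96000

96000


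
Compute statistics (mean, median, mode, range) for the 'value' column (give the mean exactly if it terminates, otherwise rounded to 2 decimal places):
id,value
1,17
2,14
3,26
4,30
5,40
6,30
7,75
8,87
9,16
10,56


Data: [17, 14, 26, 30, 40, 30, 75, 87, 16, 56]
Count: 10
Sum: 391
Mean: 391/10 = 39.1
Sorted: [14, 16, 17, 26, 30, 30, 40, 56, 75, 87]
Median: 30.0
Mode: 30 (2 times)
Range: 87 - 14 = 73
Min: 14, Max: 87

mean=39.1, median=30.0, mode=30, range=73


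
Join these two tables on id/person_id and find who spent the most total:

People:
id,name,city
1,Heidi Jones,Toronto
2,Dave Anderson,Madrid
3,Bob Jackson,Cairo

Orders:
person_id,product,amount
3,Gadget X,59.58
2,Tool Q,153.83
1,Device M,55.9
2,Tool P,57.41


Join on: people.id = orders.person_id

Joined rows:
  Bob Jackson (Cairo) bought Gadget X for $59.58
  Dave Anderson (Madrid) bought Tool Q for $153.83
  Heidi Jones (Toronto) bought Device M for $55.9
  Dave Anderson (Madrid) bought Tool P for $57.41

Total per person:
  Dave Anderson: $211.24
  Bob Jackson: $59.58
  Heidi Jones: $55.90

Top spender: Dave Anderson ($211.24)

Dave Anderson ($211.24)


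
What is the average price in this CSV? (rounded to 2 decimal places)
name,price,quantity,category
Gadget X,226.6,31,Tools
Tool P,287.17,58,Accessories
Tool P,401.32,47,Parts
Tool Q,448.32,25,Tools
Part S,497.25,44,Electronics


Computing average price:
Values: [226.6, 287.17, 401.32, 448.32, 497.25]
Sum = 1860.66
Count = 5
Average = 1860.66/5 = 372.132 exactly -> 372.13 (rounded half-up to 2 decimal places)

372.13


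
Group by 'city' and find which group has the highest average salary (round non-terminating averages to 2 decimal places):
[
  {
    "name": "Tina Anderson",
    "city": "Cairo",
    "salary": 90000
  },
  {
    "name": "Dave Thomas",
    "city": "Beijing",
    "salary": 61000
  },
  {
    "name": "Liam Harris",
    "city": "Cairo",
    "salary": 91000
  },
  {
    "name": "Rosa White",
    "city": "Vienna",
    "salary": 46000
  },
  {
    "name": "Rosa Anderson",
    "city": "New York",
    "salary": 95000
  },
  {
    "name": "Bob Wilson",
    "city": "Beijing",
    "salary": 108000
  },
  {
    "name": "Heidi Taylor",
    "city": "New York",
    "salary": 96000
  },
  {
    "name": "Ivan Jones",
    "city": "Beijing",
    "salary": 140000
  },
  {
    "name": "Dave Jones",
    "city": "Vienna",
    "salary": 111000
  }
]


Group by: city

Groups:
  Beijing: 3 people, avg salary = 309000/3 = $103000
  Cairo: 2 people, avg salary = 181000/2 = $90500
  New York: 2 people, avg salary = 191000/2 = $95500
  Vienna: 2 people, avg salary = 157000/2 = $78500

Highest average salary: Beijing ($103000)

Beijing ($103000)


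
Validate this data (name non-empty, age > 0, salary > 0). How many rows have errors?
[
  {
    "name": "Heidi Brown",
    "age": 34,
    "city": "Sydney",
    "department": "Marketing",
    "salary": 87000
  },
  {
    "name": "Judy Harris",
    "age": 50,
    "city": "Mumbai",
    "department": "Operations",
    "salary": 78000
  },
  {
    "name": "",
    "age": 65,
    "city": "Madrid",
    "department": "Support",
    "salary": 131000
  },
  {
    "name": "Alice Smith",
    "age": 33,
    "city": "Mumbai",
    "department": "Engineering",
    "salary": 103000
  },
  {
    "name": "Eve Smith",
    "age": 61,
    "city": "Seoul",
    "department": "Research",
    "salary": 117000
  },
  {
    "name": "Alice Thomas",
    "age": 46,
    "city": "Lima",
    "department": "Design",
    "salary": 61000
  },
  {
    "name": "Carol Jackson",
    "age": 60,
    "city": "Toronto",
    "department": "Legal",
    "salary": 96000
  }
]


Validating 7 records:
Rules: name non-empty, age > 0, salary > 0

  Row 1 (Heidi Brown): OK
  Row 2 (Judy Harris): OK
  Row 3 (???): empty name
  Row 4 (Alice Smith): OK
  Row 5 (Eve Smith): OK
  Row 6 (Alice Thomas): OK
  Row 7 (Carol Jackson): OK

Total errors: 1

1 errors


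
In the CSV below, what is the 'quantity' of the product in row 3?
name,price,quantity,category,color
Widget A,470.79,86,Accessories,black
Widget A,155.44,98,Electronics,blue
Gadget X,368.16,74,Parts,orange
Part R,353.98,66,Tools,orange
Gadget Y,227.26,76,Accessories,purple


Query: Row 3 ('Gadget X'), column 'quantity'
Value: 74

74


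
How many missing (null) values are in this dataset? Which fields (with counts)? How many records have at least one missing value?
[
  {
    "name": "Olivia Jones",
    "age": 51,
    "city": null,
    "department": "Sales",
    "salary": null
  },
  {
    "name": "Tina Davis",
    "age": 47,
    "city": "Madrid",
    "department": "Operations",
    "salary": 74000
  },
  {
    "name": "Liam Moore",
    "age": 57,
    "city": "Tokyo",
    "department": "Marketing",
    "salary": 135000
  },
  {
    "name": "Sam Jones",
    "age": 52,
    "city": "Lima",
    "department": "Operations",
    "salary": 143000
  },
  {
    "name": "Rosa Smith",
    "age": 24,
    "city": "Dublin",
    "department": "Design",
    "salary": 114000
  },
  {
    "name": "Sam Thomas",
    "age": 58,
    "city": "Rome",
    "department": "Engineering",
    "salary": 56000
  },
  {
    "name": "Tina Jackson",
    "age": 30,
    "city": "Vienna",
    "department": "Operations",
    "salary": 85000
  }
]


Checking for missing (null) values in 7 records:

  Olivia Jones: city, salary
  Tina Davis: complete
  Liam Moore: complete
  Sam Jones: complete
  Rosa Smith: complete
  Sam Thomas: complete
  Tina Jackson: complete

Per field:
  name: 0 missing
  age: 0 missing
  city: 1 missing
  department: 0 missing
  salary: 1 missing

Total missing values: 2
Records with any missing: 1

2 missing values (city: 1, salary: 1); 1 incomplete records


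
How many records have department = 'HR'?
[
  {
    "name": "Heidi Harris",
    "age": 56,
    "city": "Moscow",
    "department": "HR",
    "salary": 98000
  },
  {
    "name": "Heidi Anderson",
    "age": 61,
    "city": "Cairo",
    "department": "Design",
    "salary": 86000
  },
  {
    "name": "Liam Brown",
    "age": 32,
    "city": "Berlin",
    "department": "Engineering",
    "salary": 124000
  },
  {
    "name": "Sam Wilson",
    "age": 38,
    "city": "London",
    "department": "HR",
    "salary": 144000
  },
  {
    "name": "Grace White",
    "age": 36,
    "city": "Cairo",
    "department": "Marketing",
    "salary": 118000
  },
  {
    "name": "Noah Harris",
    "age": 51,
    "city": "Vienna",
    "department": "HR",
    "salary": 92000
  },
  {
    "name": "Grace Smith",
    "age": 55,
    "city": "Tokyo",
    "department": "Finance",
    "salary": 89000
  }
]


Data: 7 records
Condition: department = 'HR'

Checking each record:
  Heidi Harris: HR MATCH
  Heidi Anderson: Design
  Liam Brown: Engineering
  Sam Wilson: HR MATCH
  Grace White: Marketing
  Noah Harris: HR MATCH
  Grace Smith: Finance

Count: 3

3


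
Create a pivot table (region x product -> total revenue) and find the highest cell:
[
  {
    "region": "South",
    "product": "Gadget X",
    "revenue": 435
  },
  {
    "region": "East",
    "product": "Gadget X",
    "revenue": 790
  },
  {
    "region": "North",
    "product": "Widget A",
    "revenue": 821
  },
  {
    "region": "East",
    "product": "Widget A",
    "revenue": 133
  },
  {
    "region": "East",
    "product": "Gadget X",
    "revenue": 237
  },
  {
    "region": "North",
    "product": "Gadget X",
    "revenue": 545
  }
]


Pivot: region (rows) x product (columns) -> total revenue

     Gadget X      Widget A    
East          1027           133  
North          545           821  
South          435             0  

Highest: East / Gadget X = $1027

East / Gadget X = $1027


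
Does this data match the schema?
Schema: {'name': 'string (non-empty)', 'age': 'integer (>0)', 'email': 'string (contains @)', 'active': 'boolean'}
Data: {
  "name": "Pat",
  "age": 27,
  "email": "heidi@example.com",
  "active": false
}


Validating each field against schema:
  name: OK (non-empty string)
  age: OK (positive integer)
  email: OK (string with @)
  active: OK (boolean)

Result: VALID

VALID


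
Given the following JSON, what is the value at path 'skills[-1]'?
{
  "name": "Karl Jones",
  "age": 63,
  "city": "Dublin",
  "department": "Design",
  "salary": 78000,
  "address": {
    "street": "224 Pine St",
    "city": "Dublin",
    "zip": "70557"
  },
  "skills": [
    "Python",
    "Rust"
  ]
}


Query: skills[-1]
Path: skills -> last element
Value: Rust

Rust


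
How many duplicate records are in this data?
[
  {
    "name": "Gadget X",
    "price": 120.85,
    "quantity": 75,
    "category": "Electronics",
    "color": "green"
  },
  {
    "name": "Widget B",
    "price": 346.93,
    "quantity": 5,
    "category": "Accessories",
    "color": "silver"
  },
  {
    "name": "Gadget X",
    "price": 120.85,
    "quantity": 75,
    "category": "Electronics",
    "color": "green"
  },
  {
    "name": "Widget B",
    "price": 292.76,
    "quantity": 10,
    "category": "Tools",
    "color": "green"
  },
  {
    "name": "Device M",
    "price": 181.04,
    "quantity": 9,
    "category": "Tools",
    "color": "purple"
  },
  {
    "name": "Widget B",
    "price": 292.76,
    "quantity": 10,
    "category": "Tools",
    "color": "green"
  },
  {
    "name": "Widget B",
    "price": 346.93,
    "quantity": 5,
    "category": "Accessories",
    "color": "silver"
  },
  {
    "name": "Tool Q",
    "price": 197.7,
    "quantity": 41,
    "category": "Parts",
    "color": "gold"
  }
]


Checking 8 records for duplicates:

  Row 1: Gadget X ($120.85, qty 75)
  Row 2: Widget B ($346.93, qty 5)
  Row 3: Gadget X ($120.85, qty 75) <-- DUPLICATE
  Row 4: Widget B ($292.76, qty 10)
  Row 5: Device M ($181.04, qty 9)
  Row 6: Widget B ($292.76, qty 10) <-- DUPLICATE
  Row 7: Widget B ($346.93, qty 5) <-- DUPLICATE
  Row 8: Tool Q ($197.7, qty 41)

Duplicates found: 3
Unique records: 5

3 duplicates, 5 unique


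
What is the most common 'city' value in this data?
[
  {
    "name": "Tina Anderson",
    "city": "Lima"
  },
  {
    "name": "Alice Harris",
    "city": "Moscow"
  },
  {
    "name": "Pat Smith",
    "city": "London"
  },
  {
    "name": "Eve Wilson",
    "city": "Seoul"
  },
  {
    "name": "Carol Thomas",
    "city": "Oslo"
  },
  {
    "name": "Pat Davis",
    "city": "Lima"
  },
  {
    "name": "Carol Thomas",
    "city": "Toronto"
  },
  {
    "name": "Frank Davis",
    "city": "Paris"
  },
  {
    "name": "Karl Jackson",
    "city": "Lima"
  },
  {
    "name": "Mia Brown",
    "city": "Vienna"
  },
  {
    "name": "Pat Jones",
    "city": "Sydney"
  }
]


Counting 'city' values across 11 records:

  Lima: 3 ###
  Moscow: 1 #
  London: 1 #
  Seoul: 1 #
  Oslo: 1 #
  Toronto: 1 #
  Paris: 1 #
  Vienna: 1 #
  Sydney: 1 #

Most common: Lima (3 times)

Lima (3 times)


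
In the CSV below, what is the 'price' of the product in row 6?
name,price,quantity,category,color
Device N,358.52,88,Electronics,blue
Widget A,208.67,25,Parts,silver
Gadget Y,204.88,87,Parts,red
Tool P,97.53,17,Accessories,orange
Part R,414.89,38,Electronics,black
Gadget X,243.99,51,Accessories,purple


Query: Row 6 ('Gadget X'), column 'price'
Value: 243.99

243.99


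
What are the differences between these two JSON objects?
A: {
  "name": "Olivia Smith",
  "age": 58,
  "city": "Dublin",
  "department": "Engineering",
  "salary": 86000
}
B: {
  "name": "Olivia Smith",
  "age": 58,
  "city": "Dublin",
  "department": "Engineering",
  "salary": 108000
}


Comparing each field (in key order):
  name: same
  age: same
  city: same
  department: same
  salary: DIFFERENT
Differences:
  salary: 86000 -> 108000

1 field(s) changed

1 change: salary


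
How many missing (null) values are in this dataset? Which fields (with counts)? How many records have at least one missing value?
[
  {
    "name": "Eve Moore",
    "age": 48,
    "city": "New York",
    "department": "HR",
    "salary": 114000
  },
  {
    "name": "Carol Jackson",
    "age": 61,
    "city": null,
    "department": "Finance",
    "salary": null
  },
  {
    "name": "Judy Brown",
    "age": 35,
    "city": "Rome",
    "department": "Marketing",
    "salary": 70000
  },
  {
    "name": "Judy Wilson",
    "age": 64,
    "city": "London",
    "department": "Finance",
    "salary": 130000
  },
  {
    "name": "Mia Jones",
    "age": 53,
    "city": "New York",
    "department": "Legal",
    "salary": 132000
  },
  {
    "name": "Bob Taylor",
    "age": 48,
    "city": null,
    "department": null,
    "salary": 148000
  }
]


Checking for missing (null) values in 6 records:

  Eve Moore: complete
  Carol Jackson: city, salary
  Judy Brown: complete
  Judy Wilson: complete
  Mia Jones: complete
  Bob Taylor: city, department

Per field:
  name: 0 missing
  age: 0 missing
  city: 2 missing
  department: 1 missing
  salary: 1 missing

Total missing values: 4
Records with any missing: 2

4 missing values (city: 2, department: 1, salary: 1); 2 incomplete records


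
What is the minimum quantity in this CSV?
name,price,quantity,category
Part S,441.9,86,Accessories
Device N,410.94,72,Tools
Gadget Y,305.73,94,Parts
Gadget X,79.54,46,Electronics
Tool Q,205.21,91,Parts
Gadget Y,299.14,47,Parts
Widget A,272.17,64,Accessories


Computing minimum quantity:
Values: [86, 72, 94, 46, 91, 47, 64]
Min = 46

46


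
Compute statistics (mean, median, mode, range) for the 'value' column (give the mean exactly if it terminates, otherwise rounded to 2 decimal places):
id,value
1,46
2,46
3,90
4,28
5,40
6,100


Data: [46, 46, 90, 28, 40, 100]
Count: 6
Sum: 350
Mean: 350/6 ≈ 58.33 (rounded to 2 decimal places)
Sorted: [28, 40, 46, 46, 90, 100]
Median: 46.0
Mode: 46 (2 times)
Range: 100 - 28 = 72
Min: 28, Max: 100

mean≈58.33, median=46.0, mode=46, range=72


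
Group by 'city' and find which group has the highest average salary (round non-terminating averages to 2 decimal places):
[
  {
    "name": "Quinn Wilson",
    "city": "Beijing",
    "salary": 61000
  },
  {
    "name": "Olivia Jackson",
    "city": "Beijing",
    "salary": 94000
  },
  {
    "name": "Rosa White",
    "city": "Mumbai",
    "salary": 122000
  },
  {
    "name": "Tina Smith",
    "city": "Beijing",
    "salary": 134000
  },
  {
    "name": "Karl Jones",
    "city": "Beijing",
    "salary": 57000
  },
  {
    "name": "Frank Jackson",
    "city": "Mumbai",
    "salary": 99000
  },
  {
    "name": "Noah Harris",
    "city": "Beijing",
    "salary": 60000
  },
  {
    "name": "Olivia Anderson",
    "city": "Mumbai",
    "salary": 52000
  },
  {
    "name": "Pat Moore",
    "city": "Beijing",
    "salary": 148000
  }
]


Group by: city

Groups:
  Beijing: 6 people, avg salary = 554000/6 ≈ $92333.33
  Mumbai: 3 people, avg salary = 273000/3 = $91000

Highest average salary: Beijing (≈$92333.33)

Beijing (≈$92333.33)


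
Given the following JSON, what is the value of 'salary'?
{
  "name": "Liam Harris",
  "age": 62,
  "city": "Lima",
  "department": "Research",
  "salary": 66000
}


Looking up field 'salary'
Value: 66000

66000


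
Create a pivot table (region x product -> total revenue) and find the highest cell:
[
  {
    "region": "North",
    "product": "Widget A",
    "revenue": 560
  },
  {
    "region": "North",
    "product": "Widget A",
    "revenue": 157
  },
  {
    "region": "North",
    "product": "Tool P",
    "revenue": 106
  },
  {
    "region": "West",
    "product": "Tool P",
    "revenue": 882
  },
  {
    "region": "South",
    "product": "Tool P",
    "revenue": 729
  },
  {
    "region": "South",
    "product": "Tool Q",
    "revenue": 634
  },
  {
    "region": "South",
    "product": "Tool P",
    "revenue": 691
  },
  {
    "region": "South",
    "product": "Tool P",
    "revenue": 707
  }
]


Pivot: region (rows) x product (columns) -> total revenue

     Tool P        Tool Q        Widget A    
North          106             0           717  
South         2127           634             0  
West           882             0             0  

Highest: South / Tool P = $2127

South / Tool P = $2127
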